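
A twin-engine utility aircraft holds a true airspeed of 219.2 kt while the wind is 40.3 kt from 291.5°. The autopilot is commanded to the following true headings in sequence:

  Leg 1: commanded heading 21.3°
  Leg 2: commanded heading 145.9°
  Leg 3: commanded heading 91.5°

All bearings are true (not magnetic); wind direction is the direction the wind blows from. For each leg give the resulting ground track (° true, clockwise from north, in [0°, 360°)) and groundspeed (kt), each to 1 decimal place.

Leg 1: heading 21.3°; drift +10.4° → track 31.7°, groundspeed 222.7 kt
Leg 2: heading 145.9°; drift -5.2° → track 140.7°, groundspeed 253.5 kt
Leg 3: heading 91.5°; drift +3.1° → track 94.6°, groundspeed 257.4 kt

Leg 1: track=31.7°, groundspeed=222.7 kt
Leg 2: track=140.7°, groundspeed=253.5 kt
Leg 3: track=94.6°, groundspeed=257.4 kt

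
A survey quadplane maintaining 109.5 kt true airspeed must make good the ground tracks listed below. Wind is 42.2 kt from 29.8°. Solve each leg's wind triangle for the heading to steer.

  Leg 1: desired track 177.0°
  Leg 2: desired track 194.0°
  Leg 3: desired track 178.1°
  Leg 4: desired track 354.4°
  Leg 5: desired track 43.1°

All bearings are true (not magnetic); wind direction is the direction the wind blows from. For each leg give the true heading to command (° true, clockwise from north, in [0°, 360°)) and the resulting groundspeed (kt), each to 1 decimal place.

Leg 1: desired track 177.0°; wind correction -12.1° → command heading 164.9°, groundspeed 142.6 kt
Leg 2: desired track 194.0°; wind correction -6.0° → command heading 188.0°, groundspeed 149.5 kt
Leg 3: desired track 178.1°; wind correction -11.7° → command heading 166.4°, groundspeed 143.1 kt
Leg 4: desired track 354.4°; wind correction +12.9° → command heading 7.3°, groundspeed 72.3 kt
Leg 5: desired track 43.1°; wind correction -5.1° → command heading 38.0°, groundspeed 68.0 kt

Leg 1: heading=164.9°, groundspeed=142.6 kt
Leg 2: heading=188.0°, groundspeed=149.5 kt
Leg 3: heading=166.4°, groundspeed=143.1 kt
Leg 4: heading=7.3°, groundspeed=72.3 kt
Leg 5: heading=38.0°, groundspeed=68.0 kt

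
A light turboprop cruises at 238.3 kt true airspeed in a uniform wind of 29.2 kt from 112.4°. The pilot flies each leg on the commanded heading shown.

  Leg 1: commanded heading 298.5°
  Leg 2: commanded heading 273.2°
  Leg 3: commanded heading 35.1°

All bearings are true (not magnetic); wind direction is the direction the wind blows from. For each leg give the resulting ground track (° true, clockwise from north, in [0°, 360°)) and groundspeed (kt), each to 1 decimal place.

Leg 1: track=297.8°, groundspeed=267.4 kt
Leg 2: track=275.3°, groundspeed=266.0 kt
Leg 3: track=28.1°, groundspeed=233.6 kt

Leg 1: heading 298.5°; drift -0.7° → track 297.8°, groundspeed 267.4 kt
Leg 2: heading 273.2°; drift +2.1° → track 275.3°, groundspeed 266.0 kt
Leg 3: heading 35.1°; drift -7.0° → track 28.1°, groundspeed 233.6 kt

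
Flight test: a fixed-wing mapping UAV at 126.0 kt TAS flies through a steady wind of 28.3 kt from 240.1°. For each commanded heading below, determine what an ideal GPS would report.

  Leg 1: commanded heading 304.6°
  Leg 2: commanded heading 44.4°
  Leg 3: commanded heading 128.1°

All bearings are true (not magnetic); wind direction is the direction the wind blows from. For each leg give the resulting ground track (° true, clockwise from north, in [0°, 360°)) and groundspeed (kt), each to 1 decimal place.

Leg 1: heading 304.6°; drift +12.6° → track 317.2°, groundspeed 116.6 kt
Leg 2: heading 44.4°; drift +2.9° → track 47.3°, groundspeed 153.4 kt
Leg 3: heading 128.1°; drift -10.9° → track 117.2°, groundspeed 139.1 kt

Leg 1: track=317.2°, groundspeed=116.6 kt
Leg 2: track=47.3°, groundspeed=153.4 kt
Leg 3: track=117.2°, groundspeed=139.1 kt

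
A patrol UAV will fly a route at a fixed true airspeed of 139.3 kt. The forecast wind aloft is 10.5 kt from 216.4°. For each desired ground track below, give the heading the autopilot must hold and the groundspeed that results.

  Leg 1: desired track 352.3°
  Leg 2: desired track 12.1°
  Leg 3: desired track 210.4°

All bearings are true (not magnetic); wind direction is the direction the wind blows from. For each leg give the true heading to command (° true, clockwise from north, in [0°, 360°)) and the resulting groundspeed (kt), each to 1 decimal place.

Leg 1: heading=349.3°, groundspeed=146.6 kt
Leg 2: heading=10.3°, groundspeed=148.8 kt
Leg 3: heading=210.9°, groundspeed=128.9 kt

Leg 1: desired track 352.3°; wind correction -3.0° → command heading 349.3°, groundspeed 146.6 kt
Leg 2: desired track 12.1°; wind correction -1.8° → command heading 10.3°, groundspeed 148.8 kt
Leg 3: desired track 210.4°; wind correction +0.5° → command heading 210.9°, groundspeed 128.9 kt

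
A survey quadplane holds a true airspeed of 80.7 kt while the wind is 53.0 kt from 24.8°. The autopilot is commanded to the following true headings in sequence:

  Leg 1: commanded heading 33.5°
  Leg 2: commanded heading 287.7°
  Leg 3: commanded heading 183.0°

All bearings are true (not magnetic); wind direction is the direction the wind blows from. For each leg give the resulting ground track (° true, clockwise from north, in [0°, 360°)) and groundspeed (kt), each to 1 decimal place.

Leg 1: heading 33.5°; drift +15.8° → track 49.3°, groundspeed 29.4 kt
Leg 2: heading 287.7°; drift -31.1° → track 256.6°, groundspeed 101.9 kt
Leg 3: heading 183.0°; drift +8.6° → track 191.6°, groundspeed 131.4 kt

Leg 1: track=49.3°, groundspeed=29.4 kt
Leg 2: track=256.6°, groundspeed=101.9 kt
Leg 3: track=191.6°, groundspeed=131.4 kt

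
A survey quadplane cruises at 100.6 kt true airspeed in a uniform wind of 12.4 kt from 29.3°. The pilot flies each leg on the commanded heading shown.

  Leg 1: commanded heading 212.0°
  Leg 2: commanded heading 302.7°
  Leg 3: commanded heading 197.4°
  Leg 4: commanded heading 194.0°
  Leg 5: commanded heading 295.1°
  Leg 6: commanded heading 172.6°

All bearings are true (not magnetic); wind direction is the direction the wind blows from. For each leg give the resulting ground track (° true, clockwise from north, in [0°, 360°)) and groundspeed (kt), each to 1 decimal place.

Leg 1: track=211.7°, groundspeed=113.0 kt
Leg 2: track=295.6°, groundspeed=100.6 kt
Leg 3: track=198.7°, groundspeed=112.8 kt
Leg 4: track=195.7°, groundspeed=112.6 kt
Leg 5: track=288.2°, groundspeed=102.3 kt
Leg 6: track=176.4°, groundspeed=110.8 kt

Leg 1: heading 212.0°; drift -0.3° → track 211.7°, groundspeed 113.0 kt
Leg 2: heading 302.7°; drift -7.1° → track 295.6°, groundspeed 100.6 kt
Leg 3: heading 197.4°; drift +1.3° → track 198.7°, groundspeed 112.8 kt
Leg 4: heading 194.0°; drift +1.7° → track 195.7°, groundspeed 112.6 kt
Leg 5: heading 295.1°; drift -6.9° → track 288.2°, groundspeed 102.3 kt
Leg 6: heading 172.6°; drift +3.8° → track 176.4°, groundspeed 110.8 kt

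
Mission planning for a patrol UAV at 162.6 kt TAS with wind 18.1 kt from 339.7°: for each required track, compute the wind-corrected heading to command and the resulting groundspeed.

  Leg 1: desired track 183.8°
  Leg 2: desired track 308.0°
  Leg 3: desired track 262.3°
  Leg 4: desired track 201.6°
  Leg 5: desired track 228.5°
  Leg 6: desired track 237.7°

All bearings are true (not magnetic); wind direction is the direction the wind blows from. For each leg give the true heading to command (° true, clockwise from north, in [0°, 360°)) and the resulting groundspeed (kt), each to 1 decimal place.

Leg 1: desired track 183.8°; wind correction +2.6° → command heading 186.4°, groundspeed 179.0 kt
Leg 2: desired track 308.0°; wind correction +3.4° → command heading 311.4°, groundspeed 146.9 kt
Leg 3: desired track 262.3°; wind correction +6.2° → command heading 268.5°, groundspeed 157.7 kt
Leg 4: desired track 201.6°; wind correction +4.3° → command heading 205.9°, groundspeed 175.6 kt
Leg 5: desired track 228.5°; wind correction +6.0° → command heading 234.5°, groundspeed 168.3 kt
Leg 6: desired track 237.7°; wind correction +6.3° → command heading 244.0°, groundspeed 165.4 kt

Leg 1: heading=186.4°, groundspeed=179.0 kt
Leg 2: heading=311.4°, groundspeed=146.9 kt
Leg 3: heading=268.5°, groundspeed=157.7 kt
Leg 4: heading=205.9°, groundspeed=175.6 kt
Leg 5: heading=234.5°, groundspeed=168.3 kt
Leg 6: heading=244.0°, groundspeed=165.4 kt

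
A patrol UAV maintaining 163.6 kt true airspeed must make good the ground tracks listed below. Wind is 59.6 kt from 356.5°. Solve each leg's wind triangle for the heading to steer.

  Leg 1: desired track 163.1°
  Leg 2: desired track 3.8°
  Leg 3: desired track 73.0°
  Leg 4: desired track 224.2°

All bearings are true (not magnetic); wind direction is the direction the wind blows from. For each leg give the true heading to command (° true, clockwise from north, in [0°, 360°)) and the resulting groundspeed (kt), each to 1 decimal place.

Leg 1: heading=158.3°, groundspeed=221.0 kt
Leg 2: heading=1.1°, groundspeed=104.3 kt
Leg 3: heading=52.3°, groundspeed=139.1 kt
Leg 4: heading=239.8°, groundspeed=197.7 kt

Leg 1: desired track 163.1°; wind correction -4.8° → command heading 158.3°, groundspeed 221.0 kt
Leg 2: desired track 3.8°; wind correction -2.7° → command heading 1.1°, groundspeed 104.3 kt
Leg 3: desired track 73.0°; wind correction -20.7° → command heading 52.3°, groundspeed 139.1 kt
Leg 4: desired track 224.2°; wind correction +15.6° → command heading 239.8°, groundspeed 197.7 kt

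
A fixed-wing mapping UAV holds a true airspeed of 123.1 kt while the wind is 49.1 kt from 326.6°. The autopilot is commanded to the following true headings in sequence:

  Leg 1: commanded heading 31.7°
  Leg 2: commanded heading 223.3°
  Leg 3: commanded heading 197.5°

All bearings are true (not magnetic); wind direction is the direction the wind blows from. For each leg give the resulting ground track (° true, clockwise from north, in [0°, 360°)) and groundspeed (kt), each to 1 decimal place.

Leg 1: track=55.2°, groundspeed=111.7 kt
Leg 2: track=203.7°, groundspeed=142.6 kt
Leg 3: track=183.6°, groundspeed=158.7 kt

Leg 1: heading 31.7°; drift +23.5° → track 55.2°, groundspeed 111.7 kt
Leg 2: heading 223.3°; drift -19.6° → track 203.7°, groundspeed 142.6 kt
Leg 3: heading 197.5°; drift -13.9° → track 183.6°, groundspeed 158.7 kt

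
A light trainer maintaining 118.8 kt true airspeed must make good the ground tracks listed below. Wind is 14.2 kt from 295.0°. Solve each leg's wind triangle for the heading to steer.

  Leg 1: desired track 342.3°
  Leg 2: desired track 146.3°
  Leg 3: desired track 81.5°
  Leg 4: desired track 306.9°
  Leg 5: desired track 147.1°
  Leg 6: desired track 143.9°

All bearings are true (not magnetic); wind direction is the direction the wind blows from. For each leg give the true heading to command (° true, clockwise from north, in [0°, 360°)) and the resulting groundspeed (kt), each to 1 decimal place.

Leg 1: heading=337.3°, groundspeed=108.7 kt
Leg 2: heading=149.9°, groundspeed=130.7 kt
Leg 3: heading=77.7°, groundspeed=130.4 kt
Leg 4: heading=305.5°, groundspeed=104.9 kt
Leg 5: heading=150.7°, groundspeed=130.6 kt
Leg 6: heading=147.2°, groundspeed=131.0 kt

Leg 1: desired track 342.3°; wind correction -5.0° → command heading 337.3°, groundspeed 108.7 kt
Leg 2: desired track 146.3°; wind correction +3.6° → command heading 149.9°, groundspeed 130.7 kt
Leg 3: desired track 81.5°; wind correction -3.8° → command heading 77.7°, groundspeed 130.4 kt
Leg 4: desired track 306.9°; wind correction -1.4° → command heading 305.5°, groundspeed 104.9 kt
Leg 5: desired track 147.1°; wind correction +3.6° → command heading 150.7°, groundspeed 130.6 kt
Leg 6: desired track 143.9°; wind correction +3.3° → command heading 147.2°, groundspeed 131.0 kt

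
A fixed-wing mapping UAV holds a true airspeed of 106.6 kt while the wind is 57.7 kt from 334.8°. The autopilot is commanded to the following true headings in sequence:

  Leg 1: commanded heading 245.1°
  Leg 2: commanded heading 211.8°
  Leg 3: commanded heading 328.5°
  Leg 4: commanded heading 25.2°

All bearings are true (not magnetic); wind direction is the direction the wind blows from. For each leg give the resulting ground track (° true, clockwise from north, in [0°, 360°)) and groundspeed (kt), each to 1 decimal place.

Leg 1: track=216.6°, groundspeed=120.9 kt
Leg 2: track=192.5°, groundspeed=146.3 kt
Leg 3: track=321.2°, groundspeed=49.7 kt
Leg 4: track=57.7°, groundspeed=82.8 kt

Leg 1: heading 245.1°; drift -28.5° → track 216.6°, groundspeed 120.9 kt
Leg 2: heading 211.8°; drift -19.3° → track 192.5°, groundspeed 146.3 kt
Leg 3: heading 328.5°; drift -7.3° → track 321.2°, groundspeed 49.7 kt
Leg 4: heading 25.2°; drift +32.5° → track 57.7°, groundspeed 82.8 kt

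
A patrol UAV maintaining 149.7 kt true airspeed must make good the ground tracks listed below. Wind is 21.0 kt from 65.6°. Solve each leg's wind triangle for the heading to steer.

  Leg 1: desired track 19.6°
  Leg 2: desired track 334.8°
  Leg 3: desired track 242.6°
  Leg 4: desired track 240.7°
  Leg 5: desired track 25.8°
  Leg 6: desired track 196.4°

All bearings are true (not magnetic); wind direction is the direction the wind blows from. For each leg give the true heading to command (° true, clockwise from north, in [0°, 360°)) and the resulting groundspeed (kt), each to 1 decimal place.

Leg 1: desired track 19.6°; wind correction +5.8° → command heading 25.4°, groundspeed 134.3 kt
Leg 2: desired track 334.8°; wind correction +8.1° → command heading 342.9°, groundspeed 148.5 kt
Leg 3: desired track 242.6°; wind correction -0.4° → command heading 242.2°, groundspeed 170.7 kt
Leg 4: desired track 240.7°; wind correction -0.7° → command heading 240.0°, groundspeed 170.6 kt
Leg 5: desired track 25.8°; wind correction +5.2° → command heading 31.0°, groundspeed 133.0 kt
Leg 6: desired track 196.4°; wind correction -6.1° → command heading 190.3°, groundspeed 162.6 kt

Leg 1: heading=25.4°, groundspeed=134.3 kt
Leg 2: heading=342.9°, groundspeed=148.5 kt
Leg 3: heading=242.2°, groundspeed=170.7 kt
Leg 4: heading=240.0°, groundspeed=170.6 kt
Leg 5: heading=31.0°, groundspeed=133.0 kt
Leg 6: heading=190.3°, groundspeed=162.6 kt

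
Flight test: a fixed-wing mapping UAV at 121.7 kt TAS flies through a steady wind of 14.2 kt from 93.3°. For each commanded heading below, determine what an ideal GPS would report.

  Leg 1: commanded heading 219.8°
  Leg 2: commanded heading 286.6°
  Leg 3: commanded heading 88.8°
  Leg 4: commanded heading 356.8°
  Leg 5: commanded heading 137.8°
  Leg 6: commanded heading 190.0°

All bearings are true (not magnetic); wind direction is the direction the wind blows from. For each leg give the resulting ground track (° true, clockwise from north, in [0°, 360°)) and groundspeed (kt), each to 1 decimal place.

Leg 1: track=224.8°, groundspeed=130.6 kt
Leg 2: track=285.2°, groundspeed=135.6 kt
Leg 3: track=88.2°, groundspeed=107.5 kt
Leg 4: track=350.3°, groundspeed=124.1 kt
Leg 5: track=142.9°, groundspeed=112.0 kt
Leg 6: track=196.5°, groundspeed=124.2 kt

Leg 1: heading 219.8°; drift +5.0° → track 224.8°, groundspeed 130.6 kt
Leg 2: heading 286.6°; drift -1.4° → track 285.2°, groundspeed 135.6 kt
Leg 3: heading 88.8°; drift -0.6° → track 88.2°, groundspeed 107.5 kt
Leg 4: heading 356.8°; drift -6.5° → track 350.3°, groundspeed 124.1 kt
Leg 5: heading 137.8°; drift +5.1° → track 142.9°, groundspeed 112.0 kt
Leg 6: heading 190.0°; drift +6.5° → track 196.5°, groundspeed 124.2 kt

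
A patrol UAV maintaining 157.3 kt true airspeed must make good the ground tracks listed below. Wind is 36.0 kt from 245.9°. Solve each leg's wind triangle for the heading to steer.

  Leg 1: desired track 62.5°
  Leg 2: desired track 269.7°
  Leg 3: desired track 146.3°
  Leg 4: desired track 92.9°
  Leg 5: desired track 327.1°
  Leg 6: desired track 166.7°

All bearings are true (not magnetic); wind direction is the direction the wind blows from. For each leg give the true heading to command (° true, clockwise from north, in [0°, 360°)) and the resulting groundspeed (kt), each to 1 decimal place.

Leg 1: heading=61.7°, groundspeed=193.2 kt
Leg 2: heading=264.4°, groundspeed=123.7 kt
Leg 3: heading=159.3°, groundspeed=159.2 kt
Leg 4: heading=98.9°, groundspeed=188.5 kt
Leg 5: heading=314.0°, groundspeed=147.7 kt
Leg 6: heading=179.7°, groundspeed=146.5 kt

Leg 1: desired track 62.5°; wind correction -0.8° → command heading 61.7°, groundspeed 193.2 kt
Leg 2: desired track 269.7°; wind correction -5.3° → command heading 264.4°, groundspeed 123.7 kt
Leg 3: desired track 146.3°; wind correction +13.0° → command heading 159.3°, groundspeed 159.2 kt
Leg 4: desired track 92.9°; wind correction +6.0° → command heading 98.9°, groundspeed 188.5 kt
Leg 5: desired track 327.1°; wind correction -13.1° → command heading 314.0°, groundspeed 147.7 kt
Leg 6: desired track 166.7°; wind correction +13.0° → command heading 179.7°, groundspeed 146.5 kt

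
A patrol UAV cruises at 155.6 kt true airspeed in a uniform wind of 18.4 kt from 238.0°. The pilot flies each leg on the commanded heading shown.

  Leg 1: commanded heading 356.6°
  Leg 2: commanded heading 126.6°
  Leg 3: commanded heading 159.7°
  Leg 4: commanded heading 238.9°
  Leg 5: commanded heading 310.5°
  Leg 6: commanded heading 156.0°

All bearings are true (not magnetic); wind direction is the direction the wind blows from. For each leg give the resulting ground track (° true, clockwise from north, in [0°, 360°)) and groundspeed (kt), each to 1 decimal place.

Leg 1: heading 356.6°; drift +5.6° → track 2.2°, groundspeed 165.2 kt
Leg 2: heading 126.6°; drift -6.0° → track 120.6°, groundspeed 163.2 kt
Leg 3: heading 159.7°; drift -6.8° → track 152.9°, groundspeed 152.9 kt
Leg 4: heading 238.9°; drift +0.1° → track 239.0°, groundspeed 137.2 kt
Leg 5: heading 310.5°; drift +6.7° → track 317.2°, groundspeed 151.1 kt
Leg 6: heading 156.0°; drift -6.8° → track 149.2°, groundspeed 154.1 kt

Leg 1: track=2.2°, groundspeed=165.2 kt
Leg 2: track=120.6°, groundspeed=163.2 kt
Leg 3: track=152.9°, groundspeed=152.9 kt
Leg 4: track=239.0°, groundspeed=137.2 kt
Leg 5: track=317.2°, groundspeed=151.1 kt
Leg 6: track=149.2°, groundspeed=154.1 kt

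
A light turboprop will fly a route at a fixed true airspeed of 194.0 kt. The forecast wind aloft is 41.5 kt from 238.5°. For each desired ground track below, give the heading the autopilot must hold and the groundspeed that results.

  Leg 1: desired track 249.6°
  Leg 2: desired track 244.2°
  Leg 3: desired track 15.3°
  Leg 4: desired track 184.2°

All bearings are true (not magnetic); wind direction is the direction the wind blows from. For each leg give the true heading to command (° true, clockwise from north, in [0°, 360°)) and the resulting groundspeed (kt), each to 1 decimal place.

Leg 1: heading=247.2°, groundspeed=153.1 kt
Leg 2: heading=243.0°, groundspeed=152.7 kt
Leg 3: heading=6.9°, groundspeed=222.2 kt
Leg 4: heading=194.2°, groundspeed=166.8 kt

Leg 1: desired track 249.6°; wind correction -2.4° → command heading 247.2°, groundspeed 153.1 kt
Leg 2: desired track 244.2°; wind correction -1.2° → command heading 243.0°, groundspeed 152.7 kt
Leg 3: desired track 15.3°; wind correction -8.4° → command heading 6.9°, groundspeed 222.2 kt
Leg 4: desired track 184.2°; wind correction +10.0° → command heading 194.2°, groundspeed 166.8 kt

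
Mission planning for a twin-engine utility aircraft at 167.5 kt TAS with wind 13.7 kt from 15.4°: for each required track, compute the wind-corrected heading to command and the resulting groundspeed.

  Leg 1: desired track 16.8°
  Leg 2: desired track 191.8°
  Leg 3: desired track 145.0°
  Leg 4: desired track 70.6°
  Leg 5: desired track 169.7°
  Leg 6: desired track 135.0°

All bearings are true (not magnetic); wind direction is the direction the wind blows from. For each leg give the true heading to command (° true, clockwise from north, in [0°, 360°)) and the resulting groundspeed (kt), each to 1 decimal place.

Leg 1: desired track 16.8°; wind correction -0.1° → command heading 16.7°, groundspeed 153.8 kt
Leg 2: desired track 191.8°; wind correction -0.3° → command heading 191.5°, groundspeed 181.2 kt
Leg 3: desired track 145.0°; wind correction -3.6° → command heading 141.4°, groundspeed 175.9 kt
Leg 4: desired track 70.6°; wind correction -3.9° → command heading 66.7°, groundspeed 159.3 kt
Leg 5: desired track 169.7°; wind correction -2.0° → command heading 167.7°, groundspeed 179.7 kt
Leg 6: desired track 135.0°; wind correction -4.1° → command heading 130.9°, groundspeed 173.8 kt

Leg 1: heading=16.7°, groundspeed=153.8 kt
Leg 2: heading=191.5°, groundspeed=181.2 kt
Leg 3: heading=141.4°, groundspeed=175.9 kt
Leg 4: heading=66.7°, groundspeed=159.3 kt
Leg 5: heading=167.7°, groundspeed=179.7 kt
Leg 6: heading=130.9°, groundspeed=173.8 kt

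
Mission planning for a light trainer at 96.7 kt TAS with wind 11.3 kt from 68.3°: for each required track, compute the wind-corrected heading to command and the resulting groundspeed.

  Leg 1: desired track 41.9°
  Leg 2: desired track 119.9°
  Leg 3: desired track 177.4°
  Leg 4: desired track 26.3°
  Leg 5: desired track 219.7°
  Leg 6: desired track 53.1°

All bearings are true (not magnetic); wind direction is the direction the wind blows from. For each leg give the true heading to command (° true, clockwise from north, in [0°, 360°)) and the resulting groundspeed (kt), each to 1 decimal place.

Leg 1: heading=44.9°, groundspeed=86.4 kt
Leg 2: heading=114.6°, groundspeed=89.3 kt
Leg 3: heading=171.1°, groundspeed=99.8 kt
Leg 4: heading=30.8°, groundspeed=88.0 kt
Leg 5: heading=216.5°, groundspeed=106.5 kt
Leg 6: heading=54.9°, groundspeed=85.7 kt

Leg 1: desired track 41.9°; wind correction +3.0° → command heading 44.9°, groundspeed 86.4 kt
Leg 2: desired track 119.9°; wind correction -5.3° → command heading 114.6°, groundspeed 89.3 kt
Leg 3: desired track 177.4°; wind correction -6.3° → command heading 171.1°, groundspeed 99.8 kt
Leg 4: desired track 26.3°; wind correction +4.5° → command heading 30.8°, groundspeed 88.0 kt
Leg 5: desired track 219.7°; wind correction -3.2° → command heading 216.5°, groundspeed 106.5 kt
Leg 6: desired track 53.1°; wind correction +1.8° → command heading 54.9°, groundspeed 85.7 kt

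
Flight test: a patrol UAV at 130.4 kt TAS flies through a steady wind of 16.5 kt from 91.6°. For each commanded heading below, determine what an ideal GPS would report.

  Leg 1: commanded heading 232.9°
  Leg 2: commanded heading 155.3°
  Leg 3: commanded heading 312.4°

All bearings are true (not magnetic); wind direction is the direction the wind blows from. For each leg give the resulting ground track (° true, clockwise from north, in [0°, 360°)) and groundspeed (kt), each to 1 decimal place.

Leg 1: track=237.0°, groundspeed=143.6 kt
Leg 2: track=162.2°, groundspeed=124.0 kt
Leg 3: track=308.1°, groundspeed=143.3 kt

Leg 1: heading 232.9°; drift +4.1° → track 237.0°, groundspeed 143.6 kt
Leg 2: heading 155.3°; drift +6.9° → track 162.2°, groundspeed 124.0 kt
Leg 3: heading 312.4°; drift -4.3° → track 308.1°, groundspeed 143.3 kt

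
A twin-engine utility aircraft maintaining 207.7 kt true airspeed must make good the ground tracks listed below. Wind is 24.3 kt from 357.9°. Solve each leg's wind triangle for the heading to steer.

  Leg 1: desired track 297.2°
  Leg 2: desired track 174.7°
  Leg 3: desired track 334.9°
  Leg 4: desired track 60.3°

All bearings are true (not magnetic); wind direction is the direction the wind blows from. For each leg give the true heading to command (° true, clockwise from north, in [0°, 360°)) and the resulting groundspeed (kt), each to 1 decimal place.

Leg 1: desired track 297.2°; wind correction +5.9° → command heading 303.1°, groundspeed 194.7 kt
Leg 2: desired track 174.7°; wind correction -0.4° → command heading 174.3°, groundspeed 232.0 kt
Leg 3: desired track 334.9°; wind correction +2.6° → command heading 337.5°, groundspeed 185.1 kt
Leg 4: desired track 60.3°; wind correction -6.0° → command heading 54.3°, groundspeed 195.3 kt

Leg 1: heading=303.1°, groundspeed=194.7 kt
Leg 2: heading=174.3°, groundspeed=232.0 kt
Leg 3: heading=337.5°, groundspeed=185.1 kt
Leg 4: heading=54.3°, groundspeed=195.3 kt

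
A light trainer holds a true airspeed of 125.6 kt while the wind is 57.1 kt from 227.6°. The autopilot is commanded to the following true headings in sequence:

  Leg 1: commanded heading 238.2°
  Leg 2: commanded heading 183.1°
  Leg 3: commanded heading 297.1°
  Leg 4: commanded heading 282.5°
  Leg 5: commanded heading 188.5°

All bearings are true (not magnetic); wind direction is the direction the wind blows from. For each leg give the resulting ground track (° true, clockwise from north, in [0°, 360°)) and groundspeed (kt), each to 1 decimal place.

Leg 1: heading 238.2°; drift +8.6° → track 246.8°, groundspeed 70.3 kt
Leg 2: heading 183.1°; drift -25.2° → track 157.9°, groundspeed 93.8 kt
Leg 3: heading 297.1°; drift +26.9° → track 324.0°, groundspeed 118.4 kt
Leg 4: heading 282.5°; drift +26.7° → track 309.2°, groundspeed 103.9 kt
Leg 5: heading 188.5°; drift -23.9° → track 164.6°, groundspeed 88.9 kt

Leg 1: track=246.8°, groundspeed=70.3 kt
Leg 2: track=157.9°, groundspeed=93.8 kt
Leg 3: track=324.0°, groundspeed=118.4 kt
Leg 4: track=309.2°, groundspeed=103.9 kt
Leg 5: track=164.6°, groundspeed=88.9 kt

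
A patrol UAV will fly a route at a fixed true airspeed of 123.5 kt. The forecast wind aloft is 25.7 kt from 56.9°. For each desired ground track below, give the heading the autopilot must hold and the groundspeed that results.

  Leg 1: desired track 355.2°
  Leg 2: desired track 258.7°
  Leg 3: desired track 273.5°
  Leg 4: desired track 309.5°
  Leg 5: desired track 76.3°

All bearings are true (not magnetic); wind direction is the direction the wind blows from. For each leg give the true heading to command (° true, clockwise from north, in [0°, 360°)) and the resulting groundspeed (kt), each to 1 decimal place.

Leg 1: heading=5.8°, groundspeed=109.2 kt
Leg 2: heading=263.1°, groundspeed=147.0 kt
Leg 3: heading=280.6°, groundspeed=143.2 kt
Leg 4: heading=321.0°, groundspeed=128.7 kt
Leg 5: heading=72.3°, groundspeed=99.0 kt

Leg 1: desired track 355.2°; wind correction +10.6° → command heading 5.8°, groundspeed 109.2 kt
Leg 2: desired track 258.7°; wind correction +4.4° → command heading 263.1°, groundspeed 147.0 kt
Leg 3: desired track 273.5°; wind correction +7.1° → command heading 280.6°, groundspeed 143.2 kt
Leg 4: desired track 309.5°; wind correction +11.5° → command heading 321.0°, groundspeed 128.7 kt
Leg 5: desired track 76.3°; wind correction -4.0° → command heading 72.3°, groundspeed 99.0 kt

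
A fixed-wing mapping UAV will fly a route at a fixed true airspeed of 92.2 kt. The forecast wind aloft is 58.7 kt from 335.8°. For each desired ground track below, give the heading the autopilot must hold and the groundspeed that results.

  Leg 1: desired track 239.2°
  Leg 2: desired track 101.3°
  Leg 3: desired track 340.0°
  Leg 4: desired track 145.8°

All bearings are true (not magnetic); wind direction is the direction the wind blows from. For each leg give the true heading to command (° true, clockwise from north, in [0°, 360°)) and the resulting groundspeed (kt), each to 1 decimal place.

Leg 1: heading=278.4°, groundspeed=78.2 kt
Leg 2: heading=70.1°, groundspeed=112.9 kt
Leg 3: heading=337.3°, groundspeed=33.6 kt
Leg 4: heading=139.5°, groundspeed=149.4 kt

Leg 1: desired track 239.2°; wind correction +39.2° → command heading 278.4°, groundspeed 78.2 kt
Leg 2: desired track 101.3°; wind correction -31.2° → command heading 70.1°, groundspeed 112.9 kt
Leg 3: desired track 340.0°; wind correction -2.7° → command heading 337.3°, groundspeed 33.6 kt
Leg 4: desired track 145.8°; wind correction -6.3° → command heading 139.5°, groundspeed 149.4 kt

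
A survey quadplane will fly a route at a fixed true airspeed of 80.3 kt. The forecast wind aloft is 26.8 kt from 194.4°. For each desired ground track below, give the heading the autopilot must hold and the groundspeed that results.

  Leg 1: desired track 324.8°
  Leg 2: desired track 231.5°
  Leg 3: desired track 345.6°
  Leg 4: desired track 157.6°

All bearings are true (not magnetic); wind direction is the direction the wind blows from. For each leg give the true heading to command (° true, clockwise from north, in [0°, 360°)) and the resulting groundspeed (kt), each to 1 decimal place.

Leg 1: heading=310.1°, groundspeed=95.0 kt
Leg 2: heading=219.9°, groundspeed=57.3 kt
Leg 3: heading=336.3°, groundspeed=102.7 kt
Leg 4: heading=169.1°, groundspeed=57.2 kt

Leg 1: desired track 324.8°; wind correction -14.7° → command heading 310.1°, groundspeed 95.0 kt
Leg 2: desired track 231.5°; wind correction -11.6° → command heading 219.9°, groundspeed 57.3 kt
Leg 3: desired track 345.6°; wind correction -9.3° → command heading 336.3°, groundspeed 102.7 kt
Leg 4: desired track 157.6°; wind correction +11.5° → command heading 169.1°, groundspeed 57.2 kt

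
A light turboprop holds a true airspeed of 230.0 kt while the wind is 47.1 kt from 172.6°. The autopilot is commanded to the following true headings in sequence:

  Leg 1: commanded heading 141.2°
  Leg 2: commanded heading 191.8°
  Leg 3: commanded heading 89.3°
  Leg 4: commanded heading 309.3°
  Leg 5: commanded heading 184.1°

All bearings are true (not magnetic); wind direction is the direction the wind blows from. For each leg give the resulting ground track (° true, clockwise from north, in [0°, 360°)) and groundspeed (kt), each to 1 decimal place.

Leg 1: track=133.8°, groundspeed=191.4 kt
Leg 2: track=196.6°, groundspeed=186.2 kt
Leg 3: track=77.5°, groundspeed=229.3 kt
Leg 4: track=316.3°, groundspeed=266.2 kt
Leg 5: track=187.0°, groundspeed=184.1 kt

Leg 1: heading 141.2°; drift -7.4° → track 133.8°, groundspeed 191.4 kt
Leg 2: heading 191.8°; drift +4.8° → track 196.6°, groundspeed 186.2 kt
Leg 3: heading 89.3°; drift -11.8° → track 77.5°, groundspeed 229.3 kt
Leg 4: heading 309.3°; drift +7.0° → track 316.3°, groundspeed 266.2 kt
Leg 5: heading 184.1°; drift +2.9° → track 187.0°, groundspeed 184.1 kt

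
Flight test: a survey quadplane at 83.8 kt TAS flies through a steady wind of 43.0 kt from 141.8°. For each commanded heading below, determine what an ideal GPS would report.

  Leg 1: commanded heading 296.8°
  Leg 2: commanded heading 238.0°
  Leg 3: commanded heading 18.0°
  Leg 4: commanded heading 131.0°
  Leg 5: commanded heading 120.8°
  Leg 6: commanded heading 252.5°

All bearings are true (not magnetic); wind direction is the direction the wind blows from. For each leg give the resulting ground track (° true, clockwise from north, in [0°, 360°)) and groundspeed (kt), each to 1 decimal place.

Leg 1: track=305.2°, groundspeed=124.1 kt
Leg 2: track=263.8°, groundspeed=98.2 kt
Leg 3: track=359.6°, groundspeed=113.5 kt
Leg 4: track=120.0°, groundspeed=42.3 kt
Leg 5: track=101.4°, groundspeed=46.3 kt
Leg 6: track=274.6°, groundspeed=106.9 kt

Leg 1: heading 296.8°; drift +8.4° → track 305.2°, groundspeed 124.1 kt
Leg 2: heading 238.0°; drift +25.8° → track 263.8°, groundspeed 98.2 kt
Leg 3: heading 18.0°; drift -18.4° → track 359.6°, groundspeed 113.5 kt
Leg 4: heading 131.0°; drift -11.0° → track 120.0°, groundspeed 42.3 kt
Leg 5: heading 120.8°; drift -19.4° → track 101.4°, groundspeed 46.3 kt
Leg 6: heading 252.5°; drift +22.1° → track 274.6°, groundspeed 106.9 kt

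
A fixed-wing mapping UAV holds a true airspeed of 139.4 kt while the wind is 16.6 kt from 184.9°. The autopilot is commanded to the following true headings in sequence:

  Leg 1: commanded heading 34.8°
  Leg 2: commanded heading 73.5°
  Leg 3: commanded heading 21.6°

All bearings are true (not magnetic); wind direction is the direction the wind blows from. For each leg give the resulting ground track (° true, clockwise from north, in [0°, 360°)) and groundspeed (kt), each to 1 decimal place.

Leg 1: track=31.7°, groundspeed=154.0 kt
Leg 2: track=67.4°, groundspeed=146.3 kt
Leg 3: track=19.8°, groundspeed=155.4 kt

Leg 1: heading 34.8°; drift -3.1° → track 31.7°, groundspeed 154.0 kt
Leg 2: heading 73.5°; drift -6.1° → track 67.4°, groundspeed 146.3 kt
Leg 3: heading 21.6°; drift -1.8° → track 19.8°, groundspeed 155.4 kt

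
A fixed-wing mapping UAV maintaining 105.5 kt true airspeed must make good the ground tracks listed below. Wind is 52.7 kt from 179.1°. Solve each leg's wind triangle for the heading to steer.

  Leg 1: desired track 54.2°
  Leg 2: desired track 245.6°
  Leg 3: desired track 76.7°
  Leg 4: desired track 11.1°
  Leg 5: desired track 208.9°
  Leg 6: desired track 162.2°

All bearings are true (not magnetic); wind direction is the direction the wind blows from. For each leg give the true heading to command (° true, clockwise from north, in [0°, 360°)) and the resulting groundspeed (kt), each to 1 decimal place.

Leg 1: desired track 54.2°; wind correction +24.2° → command heading 78.4°, groundspeed 126.4 kt
Leg 2: desired track 245.6°; wind correction -27.3° → command heading 218.3°, groundspeed 72.8 kt
Leg 3: desired track 76.7°; wind correction +29.2° → command heading 105.9°, groundspeed 103.4 kt
Leg 4: desired track 11.1°; wind correction +6.0° → command heading 17.1°, groundspeed 156.5 kt
Leg 5: desired track 208.9°; wind correction -14.4° → command heading 194.5°, groundspeed 56.5 kt
Leg 6: desired track 162.2°; wind correction +8.3° → command heading 170.5°, groundspeed 54.0 kt

Leg 1: heading=78.4°, groundspeed=126.4 kt
Leg 2: heading=218.3°, groundspeed=72.8 kt
Leg 3: heading=105.9°, groundspeed=103.4 kt
Leg 4: heading=17.1°, groundspeed=156.5 kt
Leg 5: heading=194.5°, groundspeed=56.5 kt
Leg 6: heading=170.5°, groundspeed=54.0 kt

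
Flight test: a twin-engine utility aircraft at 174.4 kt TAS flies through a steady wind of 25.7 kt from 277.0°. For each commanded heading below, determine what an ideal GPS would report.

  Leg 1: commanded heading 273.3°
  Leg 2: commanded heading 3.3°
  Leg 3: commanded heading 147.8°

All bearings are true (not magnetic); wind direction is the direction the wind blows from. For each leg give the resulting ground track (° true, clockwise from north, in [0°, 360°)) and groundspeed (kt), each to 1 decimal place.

Leg 1: track=272.7°, groundspeed=148.8 kt
Leg 2: track=11.7°, groundspeed=174.6 kt
Leg 3: track=141.8°, groundspeed=191.7 kt

Leg 1: heading 273.3°; drift -0.6° → track 272.7°, groundspeed 148.8 kt
Leg 2: heading 3.3°; drift +8.4° → track 11.7°, groundspeed 174.6 kt
Leg 3: heading 147.8°; drift -6.0° → track 141.8°, groundspeed 191.7 kt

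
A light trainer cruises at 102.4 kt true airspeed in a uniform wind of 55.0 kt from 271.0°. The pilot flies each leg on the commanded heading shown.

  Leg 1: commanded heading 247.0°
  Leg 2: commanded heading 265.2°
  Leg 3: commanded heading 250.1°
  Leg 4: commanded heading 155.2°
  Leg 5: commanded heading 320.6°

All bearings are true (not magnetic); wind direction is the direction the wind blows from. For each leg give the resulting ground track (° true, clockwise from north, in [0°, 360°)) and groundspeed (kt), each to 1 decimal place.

Leg 1: track=223.8°, groundspeed=56.8 kt
Leg 2: track=258.6°, groundspeed=48.0 kt
Leg 3: track=229.1°, groundspeed=54.7 kt
Leg 4: track=133.8°, groundspeed=135.7 kt
Leg 5: track=352.7°, groundspeed=78.8 kt

Leg 1: heading 247.0°; drift -23.2° → track 223.8°, groundspeed 56.8 kt
Leg 2: heading 265.2°; drift -6.6° → track 258.6°, groundspeed 48.0 kt
Leg 3: heading 250.1°; drift -21.0° → track 229.1°, groundspeed 54.7 kt
Leg 4: heading 155.2°; drift -21.4° → track 133.8°, groundspeed 135.7 kt
Leg 5: heading 320.6°; drift +32.1° → track 352.7°, groundspeed 78.8 kt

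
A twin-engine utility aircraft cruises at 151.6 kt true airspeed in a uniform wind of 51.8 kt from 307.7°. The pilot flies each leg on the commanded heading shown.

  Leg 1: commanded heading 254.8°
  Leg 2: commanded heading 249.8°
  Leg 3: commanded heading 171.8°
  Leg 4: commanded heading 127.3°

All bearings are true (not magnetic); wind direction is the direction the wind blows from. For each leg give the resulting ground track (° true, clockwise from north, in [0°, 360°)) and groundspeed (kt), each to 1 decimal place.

Leg 1: track=235.9°, groundspeed=127.2 kt
Leg 2: track=230.3°, groundspeed=131.6 kt
Leg 3: track=161.0°, groundspeed=192.2 kt
Leg 4: track=127.4°, groundspeed=203.4 kt

Leg 1: heading 254.8°; drift -18.9° → track 235.9°, groundspeed 127.2 kt
Leg 2: heading 249.8°; drift -19.5° → track 230.3°, groundspeed 131.6 kt
Leg 3: heading 171.8°; drift -10.8° → track 161.0°, groundspeed 192.2 kt
Leg 4: heading 127.3°; drift +0.1° → track 127.4°, groundspeed 203.4 kt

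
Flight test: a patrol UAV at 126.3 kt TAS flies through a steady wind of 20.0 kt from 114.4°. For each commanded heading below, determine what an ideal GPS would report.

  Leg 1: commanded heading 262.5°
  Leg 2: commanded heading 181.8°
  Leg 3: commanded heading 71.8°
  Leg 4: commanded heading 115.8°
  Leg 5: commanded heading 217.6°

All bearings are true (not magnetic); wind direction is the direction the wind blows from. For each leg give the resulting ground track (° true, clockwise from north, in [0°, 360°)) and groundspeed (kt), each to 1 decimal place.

Leg 1: track=266.7°, groundspeed=143.7 kt
Leg 2: track=190.6°, groundspeed=120.0 kt
Leg 3: track=64.9°, groundspeed=112.4 kt
Leg 4: track=116.1°, groundspeed=106.3 kt
Leg 5: track=226.1°, groundspeed=132.3 kt

Leg 1: heading 262.5°; drift +4.2° → track 266.7°, groundspeed 143.7 kt
Leg 2: heading 181.8°; drift +8.8° → track 190.6°, groundspeed 120.0 kt
Leg 3: heading 71.8°; drift -6.9° → track 64.9°, groundspeed 112.4 kt
Leg 4: heading 115.8°; drift +0.3° → track 116.1°, groundspeed 106.3 kt
Leg 5: heading 217.6°; drift +8.5° → track 226.1°, groundspeed 132.3 kt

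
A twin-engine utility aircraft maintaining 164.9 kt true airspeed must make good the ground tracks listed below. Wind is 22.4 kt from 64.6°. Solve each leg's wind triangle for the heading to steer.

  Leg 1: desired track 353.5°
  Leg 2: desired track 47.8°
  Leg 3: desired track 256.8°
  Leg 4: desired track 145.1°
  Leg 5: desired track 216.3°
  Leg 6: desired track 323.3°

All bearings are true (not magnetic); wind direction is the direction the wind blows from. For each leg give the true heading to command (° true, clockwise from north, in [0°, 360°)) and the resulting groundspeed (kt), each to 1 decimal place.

Leg 1: heading=0.9°, groundspeed=156.3 kt
Leg 2: heading=50.1°, groundspeed=143.3 kt
Leg 3: heading=258.4°, groundspeed=186.7 kt
Leg 4: heading=137.4°, groundspeed=159.7 kt
Leg 5: heading=212.6°, groundspeed=184.3 kt
Leg 6: heading=331.0°, groundspeed=167.8 kt

Leg 1: desired track 353.5°; wind correction +7.4° → command heading 0.9°, groundspeed 156.3 kt
Leg 2: desired track 47.8°; wind correction +2.3° → command heading 50.1°, groundspeed 143.3 kt
Leg 3: desired track 256.8°; wind correction +1.6° → command heading 258.4°, groundspeed 186.7 kt
Leg 4: desired track 145.1°; wind correction -7.7° → command heading 137.4°, groundspeed 159.7 kt
Leg 5: desired track 216.3°; wind correction -3.7° → command heading 212.6°, groundspeed 184.3 kt
Leg 6: desired track 323.3°; wind correction +7.7° → command heading 331.0°, groundspeed 167.8 kt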